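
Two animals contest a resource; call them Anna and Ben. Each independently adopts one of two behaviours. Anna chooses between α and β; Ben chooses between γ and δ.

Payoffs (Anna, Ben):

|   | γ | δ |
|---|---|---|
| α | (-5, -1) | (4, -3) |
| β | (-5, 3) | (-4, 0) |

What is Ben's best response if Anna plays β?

Against β, Ben earns 3 from γ and 0 from δ.
So γ is the best response.

γ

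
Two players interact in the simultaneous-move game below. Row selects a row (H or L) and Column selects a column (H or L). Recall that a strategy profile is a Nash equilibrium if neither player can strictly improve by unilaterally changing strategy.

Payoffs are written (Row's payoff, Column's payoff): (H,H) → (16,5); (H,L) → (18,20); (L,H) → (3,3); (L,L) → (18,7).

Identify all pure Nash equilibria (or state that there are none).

(H, L) and (L, L)

(H, H): Column prefers L (20 > 5) — not an equilibrium.
(H, L): Row gets 18 ≥ 18 from L, and Column gets 20 ≥ 5 from H — Nash equilibrium.
(L, H): Row prefers H (16 > 3); Column prefers L (7 > 3) — not an equilibrium.
(L, L): Row gets 18 ≥ 18 from H, and Column gets 7 ≥ 3 from H — Nash equilibrium.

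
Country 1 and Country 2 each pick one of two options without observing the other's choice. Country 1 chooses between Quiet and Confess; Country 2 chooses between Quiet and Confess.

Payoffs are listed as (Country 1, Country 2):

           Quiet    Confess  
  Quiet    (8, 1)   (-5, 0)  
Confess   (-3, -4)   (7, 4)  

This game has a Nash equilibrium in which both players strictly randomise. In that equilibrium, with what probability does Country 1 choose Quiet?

Let r be the probability that Country 1 plays Quiet. In a completely mixed equilibrium, Country 2 must be indifferent between Quiet and Confess.
Country 2's expected payoff from Quiet is r − 4(1−r); from Confess it is 4(1−r).
Setting these equal: 5r − 4 = −4r + 4, so r = 8/9.

8/9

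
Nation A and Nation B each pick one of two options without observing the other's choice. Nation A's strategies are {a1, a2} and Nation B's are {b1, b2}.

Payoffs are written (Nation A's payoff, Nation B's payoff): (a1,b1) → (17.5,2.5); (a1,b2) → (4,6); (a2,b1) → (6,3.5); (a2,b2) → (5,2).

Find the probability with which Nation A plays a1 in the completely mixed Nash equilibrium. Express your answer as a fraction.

Let p be the probability that Nation A plays a1. In a completely mixed equilibrium, Nation B must be indifferent between b1 and b2.
Nation B's expected payoff from b1 is 2.5p + 3.5(1−p); from b2 it is 6p + 2(1−p).
Setting these equal: −p + 3.5 = 4p + 2, so p = 3/10.

3/10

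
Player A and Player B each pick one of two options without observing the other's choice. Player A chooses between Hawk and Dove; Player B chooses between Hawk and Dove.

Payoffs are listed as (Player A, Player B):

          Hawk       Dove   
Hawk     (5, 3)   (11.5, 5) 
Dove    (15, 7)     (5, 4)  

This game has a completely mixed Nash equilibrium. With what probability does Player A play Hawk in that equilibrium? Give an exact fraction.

Let r be the probability that Player A plays Hawk. In a completely mixed equilibrium, Player B must be indifferent between Hawk and Dove.
Player B's expected payoff from Hawk is 3r + 7(1−r); from Dove it is 5r + 4(1−r).
Setting these equal: −4r + 7 = r + 4, so r = 3/5.

3/5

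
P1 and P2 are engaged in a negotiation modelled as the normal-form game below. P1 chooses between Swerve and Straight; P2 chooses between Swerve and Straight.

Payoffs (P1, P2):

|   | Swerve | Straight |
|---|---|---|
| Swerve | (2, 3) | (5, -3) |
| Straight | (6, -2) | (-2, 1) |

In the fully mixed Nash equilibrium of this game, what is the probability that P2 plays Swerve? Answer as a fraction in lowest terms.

Let y be the probability that P2 plays Swerve. In a completely mixed equilibrium, P1 must be indifferent between Swerve and Straight.
P1's expected payoff from Swerve is 2y + 5(1−y); from Straight it is 6y − 2(1−y).
Setting these equal: −3y + 5 = 8y − 2, so y = 7/11.

7/11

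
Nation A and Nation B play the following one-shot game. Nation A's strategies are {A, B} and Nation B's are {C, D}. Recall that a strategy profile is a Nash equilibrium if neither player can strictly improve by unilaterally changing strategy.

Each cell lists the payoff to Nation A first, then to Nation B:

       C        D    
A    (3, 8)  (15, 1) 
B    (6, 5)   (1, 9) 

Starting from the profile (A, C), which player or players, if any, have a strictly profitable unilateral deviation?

Nation A

Nation A at (A, C) earns 3; deviating to B yields 6 — a strict improvement.
Nation B earns 8; deviating to D yields 1 — not better.
Only Nation A has a strictly profitable deviation.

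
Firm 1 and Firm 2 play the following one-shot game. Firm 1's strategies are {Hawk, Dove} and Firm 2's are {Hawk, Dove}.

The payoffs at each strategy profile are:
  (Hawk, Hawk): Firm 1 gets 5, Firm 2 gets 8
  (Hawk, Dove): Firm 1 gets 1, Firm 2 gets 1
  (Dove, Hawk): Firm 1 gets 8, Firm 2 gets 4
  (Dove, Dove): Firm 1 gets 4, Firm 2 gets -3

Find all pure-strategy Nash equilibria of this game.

(Hawk, Hawk): Firm 1 prefers Dove (8 > 5) — not an equilibrium.
(Hawk, Dove): Firm 1 prefers Dove (4 > 1); Firm 2 prefers Hawk (8 > 1) — not an equilibrium.
(Dove, Hawk): Firm 1 gets 8 ≥ 5 from Hawk, and Firm 2 gets 4 ≥ -3 from Dove — Nash equilibrium.
(Dove, Dove): Firm 2 prefers Hawk (4 > -3) — not an equilibrium.

(Dove, Hawk)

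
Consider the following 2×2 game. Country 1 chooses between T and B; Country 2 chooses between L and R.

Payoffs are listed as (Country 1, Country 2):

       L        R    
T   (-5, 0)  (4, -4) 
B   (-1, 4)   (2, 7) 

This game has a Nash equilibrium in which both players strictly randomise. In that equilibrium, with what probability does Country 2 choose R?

2/3

Let c be the probability that Country 2 plays L. In a completely mixed equilibrium, Country 1 must be indifferent between T and B.
Country 1's expected payoff from T is −5c + 4(1−c); from B it is −c + 2(1−c).
Setting these equal: −9c + 4 = −3c + 2, so c = 1/3.
Therefore Country 2 plays R with probability 1 − 1/3 = 2/3.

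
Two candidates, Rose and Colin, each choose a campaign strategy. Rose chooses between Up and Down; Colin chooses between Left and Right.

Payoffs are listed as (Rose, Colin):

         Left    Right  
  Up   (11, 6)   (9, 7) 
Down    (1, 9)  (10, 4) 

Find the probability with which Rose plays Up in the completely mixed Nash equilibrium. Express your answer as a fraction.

Let p be the probability that Rose plays Up. In a completely mixed equilibrium, Colin must be indifferent between Left and Right.
Colin's expected payoff from Left is 6p + 9(1−p); from Right it is 7p + 4(1−p).
Setting these equal: −3p + 9 = 3p + 4, so p = 5/6.

5/6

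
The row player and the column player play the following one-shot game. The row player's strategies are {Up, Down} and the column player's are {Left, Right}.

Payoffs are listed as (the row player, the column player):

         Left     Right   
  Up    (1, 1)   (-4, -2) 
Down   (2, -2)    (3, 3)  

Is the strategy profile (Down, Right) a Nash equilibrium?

Yes

At (Down, Right), the row player earns 3; switching to Up would give -4, so the row player has no profitable deviation.
The column player earns 3; switching to Left would give -2, so the column player has no profitable deviation.
Neither player can gain by a unilateral deviation, so this profile is a Nash equilibrium.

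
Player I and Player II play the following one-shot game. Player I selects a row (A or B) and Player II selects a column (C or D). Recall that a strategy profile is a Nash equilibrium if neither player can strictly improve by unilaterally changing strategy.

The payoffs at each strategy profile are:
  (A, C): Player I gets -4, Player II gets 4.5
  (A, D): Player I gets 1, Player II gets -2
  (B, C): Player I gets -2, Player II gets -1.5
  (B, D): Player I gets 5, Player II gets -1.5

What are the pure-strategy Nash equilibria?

(A, C): Player I prefers B (-2 > -4) — not an equilibrium.
(A, D): Player I prefers B (5 > 1); Player II prefers C (4.5 > -2) — not an equilibrium.
(B, C): Player I gets -2 ≥ -4 from A, and Player II gets -1.5 ≥ -1.5 from D — Nash equilibrium.
(B, D): Player I gets 5 ≥ 1 from A, and Player II gets -1.5 ≥ -1.5 from C — Nash equilibrium.

(B, C) and (B, D)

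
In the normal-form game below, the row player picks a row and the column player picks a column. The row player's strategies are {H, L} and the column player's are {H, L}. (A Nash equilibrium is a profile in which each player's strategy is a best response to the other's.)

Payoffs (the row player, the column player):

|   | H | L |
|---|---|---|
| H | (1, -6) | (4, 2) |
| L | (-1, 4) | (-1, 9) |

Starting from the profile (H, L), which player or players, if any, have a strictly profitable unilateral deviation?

Neither

The row player at (H, L) earns 4; deviating to L yields -1 — not better.
The column player earns 2; deviating to H yields -6 — not better.
Neither player can strictly improve; the profile is a Nash equilibrium.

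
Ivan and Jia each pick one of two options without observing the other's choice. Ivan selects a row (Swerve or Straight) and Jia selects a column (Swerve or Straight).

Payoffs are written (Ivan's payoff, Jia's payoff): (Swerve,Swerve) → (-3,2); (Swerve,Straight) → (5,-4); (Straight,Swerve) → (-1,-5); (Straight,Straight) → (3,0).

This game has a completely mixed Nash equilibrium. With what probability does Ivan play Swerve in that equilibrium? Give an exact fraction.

5/11

Let x be the probability that Ivan plays Swerve. In a completely mixed equilibrium, Jia must be indifferent between Swerve and Straight.
Jia's expected payoff from Swerve is 2x − 5(1−x); from Straight it is −4x.
Setting these equal: 7x − 5 = −4x, so x = 5/11.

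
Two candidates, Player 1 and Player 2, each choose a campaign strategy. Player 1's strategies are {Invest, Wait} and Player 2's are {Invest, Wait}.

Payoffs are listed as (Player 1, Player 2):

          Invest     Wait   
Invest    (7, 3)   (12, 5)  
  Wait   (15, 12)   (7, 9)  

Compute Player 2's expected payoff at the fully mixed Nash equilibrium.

33/5

First find p, the probability Player 1 plays Invest, from Player 2's indifference between Invest and Wait: 3p + 12(1−p) = 5p + 9(1−p), giving p = 3/5.
Since Player 2 is indifferent in equilibrium, Player 2's expected payoff equals the payoff from either column against (3/5, 2/5). Using Invest: 3(3/5) + 12(2/5) = 33/5.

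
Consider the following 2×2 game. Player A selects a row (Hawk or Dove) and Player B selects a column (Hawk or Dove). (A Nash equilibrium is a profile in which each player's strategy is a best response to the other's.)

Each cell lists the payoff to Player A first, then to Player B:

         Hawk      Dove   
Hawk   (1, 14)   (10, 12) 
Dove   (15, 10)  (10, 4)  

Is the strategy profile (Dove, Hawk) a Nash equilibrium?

At (Dove, Hawk), Player A earns 15; switching to Hawk would give 1, so Player A has no profitable deviation.
Player B earns 10; switching to Dove would give 4, so Player B has no profitable deviation.
Neither player can gain by a unilateral deviation, so this profile is a Nash equilibrium.

Yes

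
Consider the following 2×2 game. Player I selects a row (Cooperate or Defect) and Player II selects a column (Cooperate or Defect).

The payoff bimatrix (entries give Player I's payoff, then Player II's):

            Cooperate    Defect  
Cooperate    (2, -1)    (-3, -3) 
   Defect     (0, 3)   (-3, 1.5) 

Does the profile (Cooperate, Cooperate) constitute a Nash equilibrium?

Yes

At (Cooperate, Cooperate), Player I earns 2; switching to Defect would give 0, so Player I has no profitable deviation.
Player II earns -1; switching to Defect would give -3, so Player II has no profitable deviation.
Neither player can gain by a unilateral deviation, so this profile is a Nash equilibrium.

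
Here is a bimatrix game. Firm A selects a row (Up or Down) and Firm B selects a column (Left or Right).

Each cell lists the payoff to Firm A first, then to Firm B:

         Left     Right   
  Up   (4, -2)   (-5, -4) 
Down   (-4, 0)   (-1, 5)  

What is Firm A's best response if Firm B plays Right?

Against Right, Firm A earns -5 from Up and -1 from Down.
So Down is the best response.

Down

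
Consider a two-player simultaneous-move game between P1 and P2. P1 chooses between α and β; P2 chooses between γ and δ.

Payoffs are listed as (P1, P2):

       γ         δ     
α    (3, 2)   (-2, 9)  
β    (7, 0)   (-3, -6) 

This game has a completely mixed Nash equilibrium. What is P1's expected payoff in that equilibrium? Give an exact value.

-1

First find y, the probability P2 plays γ, from P1's indifference between α and β: 3y − 2(1−y) = 7y − 3(1−y), giving y = 1/5.
Since P1 is indifferent in equilibrium, P1's expected payoff equals the payoff from either row against (1/5, 4/5). Using α: 3(1/5) − 2(4/5) = -1.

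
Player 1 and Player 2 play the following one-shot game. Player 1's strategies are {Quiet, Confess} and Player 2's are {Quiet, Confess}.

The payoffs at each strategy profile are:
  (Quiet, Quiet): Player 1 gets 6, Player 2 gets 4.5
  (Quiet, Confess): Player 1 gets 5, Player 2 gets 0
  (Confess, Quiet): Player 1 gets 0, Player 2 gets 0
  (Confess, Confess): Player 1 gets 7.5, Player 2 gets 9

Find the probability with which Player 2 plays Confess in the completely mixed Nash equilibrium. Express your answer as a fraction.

12/17

Let q be the probability that Player 2 plays Quiet. In a completely mixed equilibrium, Player 1 must be indifferent between Quiet and Confess.
Player 1's expected payoff from Quiet is 6q + 5(1−q); from Confess it is 7.5(1−q).
Setting these equal: q + 5 = −7.5q + 7.5, so q = 5/17.
Therefore Player 2 plays Confess with probability 1 − 5/17 = 12/17.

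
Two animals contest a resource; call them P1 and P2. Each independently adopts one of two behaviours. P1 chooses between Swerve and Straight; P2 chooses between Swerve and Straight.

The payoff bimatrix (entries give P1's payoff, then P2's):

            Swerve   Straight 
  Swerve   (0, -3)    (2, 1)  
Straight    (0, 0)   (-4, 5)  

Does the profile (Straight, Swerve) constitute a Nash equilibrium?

No

At (Straight, Swerve), P1 earns 0; switching to Swerve would give 0, so P1 has no profitable deviation.
P2 earns 0; switching to Straight would give 5, so P2 would deviate.
Since at least one player can profitably deviate, this is not a Nash equilibrium.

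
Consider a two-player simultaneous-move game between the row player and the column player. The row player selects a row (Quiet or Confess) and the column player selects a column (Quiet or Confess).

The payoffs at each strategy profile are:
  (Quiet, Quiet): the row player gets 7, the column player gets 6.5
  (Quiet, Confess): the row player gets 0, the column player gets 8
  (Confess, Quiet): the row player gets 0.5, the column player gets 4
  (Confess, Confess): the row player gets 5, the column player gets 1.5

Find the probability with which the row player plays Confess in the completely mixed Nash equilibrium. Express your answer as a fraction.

3/8

Let x be the probability that the row player plays Quiet. In a completely mixed equilibrium, the column player must be indifferent between Quiet and Confess.
The column player's expected payoff from Quiet is 6.5x + 4(1−x); from Confess it is 8x + 1.5(1−x).
Setting these equal: 2.5x + 4 = 6.5x + 1.5, so x = 5/8.
Therefore the row player plays Confess with probability 1 − 5/8 = 3/8.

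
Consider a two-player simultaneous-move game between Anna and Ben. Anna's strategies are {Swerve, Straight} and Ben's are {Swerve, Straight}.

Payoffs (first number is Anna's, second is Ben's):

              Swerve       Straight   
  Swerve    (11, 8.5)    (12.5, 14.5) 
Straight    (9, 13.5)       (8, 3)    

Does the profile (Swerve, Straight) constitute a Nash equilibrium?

Yes

At (Swerve, Straight), Anna earns 12.5; switching to Straight would give 8, so Anna has no profitable deviation.
Ben earns 14.5; switching to Swerve would give 8.5, so Ben has no profitable deviation.
Neither player can gain by a unilateral deviation, so this profile is a Nash equilibrium.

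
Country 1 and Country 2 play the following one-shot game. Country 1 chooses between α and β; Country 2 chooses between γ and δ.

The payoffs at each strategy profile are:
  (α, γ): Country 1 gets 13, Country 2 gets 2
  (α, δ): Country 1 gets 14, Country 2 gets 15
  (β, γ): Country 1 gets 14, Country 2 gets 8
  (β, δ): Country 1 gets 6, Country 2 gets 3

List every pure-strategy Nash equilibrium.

(α, δ) and (β, γ)

(α, γ): Country 1 prefers β (14 > 13); Country 2 prefers δ (15 > 2) — not an equilibrium.
(α, δ): Country 1 gets 14 ≥ 6 from β, and Country 2 gets 15 ≥ 2 from γ — Nash equilibrium.
(β, γ): Country 1 gets 14 ≥ 13 from α, and Country 2 gets 8 ≥ 3 from δ — Nash equilibrium.
(β, δ): Country 1 prefers α (14 > 6); Country 2 prefers γ (8 > 3) — not an equilibrium.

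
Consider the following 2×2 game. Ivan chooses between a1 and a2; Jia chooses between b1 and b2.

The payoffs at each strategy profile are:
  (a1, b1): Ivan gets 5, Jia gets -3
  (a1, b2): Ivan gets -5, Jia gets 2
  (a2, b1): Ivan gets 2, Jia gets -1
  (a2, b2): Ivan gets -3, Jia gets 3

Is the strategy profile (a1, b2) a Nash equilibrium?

No

At (a1, b2), Ivan earns -5; switching to a2 would give -3, so Ivan would deviate.
Jia earns 2; switching to b1 would give -3, so Jia has no profitable deviation.
Since at least one player can profitably deviate, this is not a Nash equilibrium.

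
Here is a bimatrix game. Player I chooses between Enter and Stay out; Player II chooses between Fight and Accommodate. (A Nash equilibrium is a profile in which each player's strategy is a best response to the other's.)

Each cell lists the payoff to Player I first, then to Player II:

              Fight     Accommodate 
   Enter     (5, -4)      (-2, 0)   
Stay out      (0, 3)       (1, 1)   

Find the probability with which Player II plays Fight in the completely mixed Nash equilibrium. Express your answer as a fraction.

3/8

Let c be the probability that Player II plays Fight. In a completely mixed equilibrium, Player I must be indifferent between Enter and Stay out.
Player I's expected payoff from Enter is 5c − 2(1−c); from Stay out it is (1−c).
Setting these equal: 7c − 2 = −c + 1, so c = 3/8.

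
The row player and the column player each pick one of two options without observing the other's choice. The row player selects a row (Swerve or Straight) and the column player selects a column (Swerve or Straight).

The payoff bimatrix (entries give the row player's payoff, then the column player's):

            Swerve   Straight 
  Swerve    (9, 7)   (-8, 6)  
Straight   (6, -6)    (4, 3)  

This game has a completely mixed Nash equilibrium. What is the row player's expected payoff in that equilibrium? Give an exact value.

First find q, the probability the column player plays Swerve, from the row player's indifference between Swerve and Straight: 9q − 8(1−q) = 6q + 4(1−q), giving q = 4/5.
Since the row player is indifferent in equilibrium, the row player's expected payoff equals the payoff from either row against (4/5, 1/5). Using Swerve: 9(4/5) − 8(1/5) = 28/5.

28/5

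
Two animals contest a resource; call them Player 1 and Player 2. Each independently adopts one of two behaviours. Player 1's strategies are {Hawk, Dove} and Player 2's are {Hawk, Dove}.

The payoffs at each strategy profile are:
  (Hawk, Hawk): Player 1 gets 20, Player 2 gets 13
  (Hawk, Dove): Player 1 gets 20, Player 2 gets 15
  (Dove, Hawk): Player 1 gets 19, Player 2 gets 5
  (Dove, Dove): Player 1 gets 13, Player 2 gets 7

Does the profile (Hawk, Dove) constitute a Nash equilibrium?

At (Hawk, Dove), Player 1 earns 20; switching to Dove would give 13, so Player 1 has no profitable deviation.
Player 2 earns 15; switching to Hawk would give 13, so Player 2 has no profitable deviation.
Neither player can gain by a unilateral deviation, so this profile is a Nash equilibrium.

Yes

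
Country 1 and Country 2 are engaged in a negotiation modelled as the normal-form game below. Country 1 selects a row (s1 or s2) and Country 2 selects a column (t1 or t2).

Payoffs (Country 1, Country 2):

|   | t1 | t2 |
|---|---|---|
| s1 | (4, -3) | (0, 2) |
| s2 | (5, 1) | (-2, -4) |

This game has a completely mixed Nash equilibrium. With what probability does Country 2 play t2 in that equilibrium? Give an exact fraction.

1/3

Let c be the probability that Country 2 plays t1. In a completely mixed equilibrium, Country 1 must be indifferent between s1 and s2.
Country 1's expected payoff from s1 is 4c; from s2 it is 5c − 2(1−c).
Setting these equal: 4c = 7c − 2, so c = 2/3.
Therefore Country 2 plays t2 with probability 1 − 2/3 = 1/3.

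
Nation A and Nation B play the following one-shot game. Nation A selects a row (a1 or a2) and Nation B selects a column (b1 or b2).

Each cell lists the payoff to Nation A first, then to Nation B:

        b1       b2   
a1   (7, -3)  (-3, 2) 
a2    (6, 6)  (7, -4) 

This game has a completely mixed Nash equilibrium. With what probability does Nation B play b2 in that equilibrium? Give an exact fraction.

Let q be the probability that Nation B plays b1. In a completely mixed equilibrium, Nation A must be indifferent between a1 and a2.
Nation A's expected payoff from a1 is 7q − 3(1−q); from a2 it is 6q + 7(1−q).
Setting these equal: 10q − 3 = −q + 7, so q = 10/11.
Therefore Nation B plays b2 with probability 1 − 10/11 = 1/11.

1/11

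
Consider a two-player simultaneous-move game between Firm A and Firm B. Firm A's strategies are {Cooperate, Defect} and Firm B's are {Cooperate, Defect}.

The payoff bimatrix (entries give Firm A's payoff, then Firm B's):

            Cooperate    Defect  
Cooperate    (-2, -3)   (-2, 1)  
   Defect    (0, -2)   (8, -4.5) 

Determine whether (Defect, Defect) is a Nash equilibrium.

No

At (Defect, Defect), Firm A earns 8; switching to Cooperate would give -2, so Firm A has no profitable deviation.
Firm B earns -4.5; switching to Cooperate would give -2, so Firm B would deviate.
Since at least one player can profitably deviate, this is not a Nash equilibrium.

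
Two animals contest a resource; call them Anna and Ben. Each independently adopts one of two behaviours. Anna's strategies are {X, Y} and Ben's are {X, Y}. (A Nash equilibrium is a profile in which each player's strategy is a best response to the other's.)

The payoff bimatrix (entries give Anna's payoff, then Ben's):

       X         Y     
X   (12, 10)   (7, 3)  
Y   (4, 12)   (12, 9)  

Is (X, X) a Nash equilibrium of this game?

At (X, X), Anna earns 12; switching to Y would give 4, so Anna has no profitable deviation.
Ben earns 10; switching to Y would give 3, so Ben has no profitable deviation.
Neither player can gain by a unilateral deviation, so this profile is a Nash equilibrium.

Yes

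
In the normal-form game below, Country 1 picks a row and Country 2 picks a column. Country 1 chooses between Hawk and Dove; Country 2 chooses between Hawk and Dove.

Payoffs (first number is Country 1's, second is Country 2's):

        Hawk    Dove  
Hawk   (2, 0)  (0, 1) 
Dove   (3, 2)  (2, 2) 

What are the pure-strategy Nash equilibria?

(Dove, Hawk) and (Dove, Dove)

(Hawk, Hawk): Country 1 prefers Dove (3 > 2); Country 2 prefers Dove (1 > 0) — not an equilibrium.
(Hawk, Dove): Country 1 prefers Dove (2 > 0) — not an equilibrium.
(Dove, Hawk): Country 1 gets 3 ≥ 2 from Hawk, and Country 2 gets 2 ≥ 2 from Dove — Nash equilibrium.
(Dove, Dove): Country 1 gets 2 ≥ 0 from Hawk, and Country 2 gets 2 ≥ 2 from Hawk — Nash equilibrium.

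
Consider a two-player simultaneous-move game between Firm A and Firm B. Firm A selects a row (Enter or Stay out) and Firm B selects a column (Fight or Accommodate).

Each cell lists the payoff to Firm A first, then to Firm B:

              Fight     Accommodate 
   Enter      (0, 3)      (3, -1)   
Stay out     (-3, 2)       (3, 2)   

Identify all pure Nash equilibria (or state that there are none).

(Enter, Fight): Firm A gets 0 ≥ -3 from Stay out, and Firm B gets 3 ≥ -1 from Accommodate — Nash equilibrium.
(Enter, Accommodate): Firm B prefers Fight (3 > -1) — not an equilibrium.
(Stay out, Fight): Firm A prefers Enter (0 > -3) — not an equilibrium.
(Stay out, Accommodate): Firm A gets 3 ≥ 3 from Enter, and Firm B gets 2 ≥ 2 from Fight — Nash equilibrium.

(Enter, Fight) and (Stay out, Accommodate)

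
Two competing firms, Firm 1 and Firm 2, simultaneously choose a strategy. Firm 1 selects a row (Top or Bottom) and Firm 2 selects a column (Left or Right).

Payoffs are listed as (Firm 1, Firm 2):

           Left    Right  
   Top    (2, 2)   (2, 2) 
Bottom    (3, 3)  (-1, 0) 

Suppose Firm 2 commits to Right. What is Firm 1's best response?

Against Right, Firm 1 earns 2 from Top and -1 from Bottom.
So Top is the best response.

Top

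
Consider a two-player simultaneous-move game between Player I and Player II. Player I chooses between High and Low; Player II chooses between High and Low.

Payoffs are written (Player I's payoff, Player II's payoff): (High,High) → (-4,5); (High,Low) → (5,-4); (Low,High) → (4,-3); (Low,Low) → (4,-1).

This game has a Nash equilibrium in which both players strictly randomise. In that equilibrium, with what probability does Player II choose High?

Let c be the probability that Player II plays High. In a completely mixed equilibrium, Player I must be indifferent between High and Low.
Player I's expected payoff from High is −4c + 5(1−c); from Low it is 4c + 4(1−c).
Setting these equal: −9c + 5 = 4, so c = 1/9.

1/9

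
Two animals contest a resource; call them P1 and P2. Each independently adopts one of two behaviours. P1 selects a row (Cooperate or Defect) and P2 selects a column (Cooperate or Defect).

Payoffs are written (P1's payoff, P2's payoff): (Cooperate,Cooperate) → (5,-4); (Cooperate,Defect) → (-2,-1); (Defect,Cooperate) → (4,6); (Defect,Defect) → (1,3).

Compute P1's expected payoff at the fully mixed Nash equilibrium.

13/4

First find q, the probability P2 plays Cooperate, from P1's indifference between Cooperate and Defect: 5q − 2(1−q) = 4q + (1−q), giving q = 3/4.
Since P1 is indifferent in equilibrium, P1's expected payoff equals the payoff from either row against (3/4, 1/4). Using Cooperate: 5(3/4) − 2(1/4) = 13/4.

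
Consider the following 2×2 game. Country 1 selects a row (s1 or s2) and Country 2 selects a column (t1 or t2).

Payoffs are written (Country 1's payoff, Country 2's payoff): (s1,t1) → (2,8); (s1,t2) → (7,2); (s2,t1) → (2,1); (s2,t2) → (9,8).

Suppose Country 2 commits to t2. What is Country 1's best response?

s2

Against t2, Country 1 earns 7 from s1 and 9 from s2.
So s2 is the best response.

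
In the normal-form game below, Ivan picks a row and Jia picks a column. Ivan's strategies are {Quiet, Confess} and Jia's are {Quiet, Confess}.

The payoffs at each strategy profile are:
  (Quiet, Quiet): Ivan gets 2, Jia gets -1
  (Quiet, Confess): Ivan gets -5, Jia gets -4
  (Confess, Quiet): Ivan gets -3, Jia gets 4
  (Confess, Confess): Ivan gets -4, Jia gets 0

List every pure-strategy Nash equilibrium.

(Quiet, Quiet): Ivan gets 2 ≥ -3 from Confess, and Jia gets -1 ≥ -4 from Confess — Nash equilibrium.
(Quiet, Confess): Ivan prefers Confess (-4 > -5); Jia prefers Quiet (-1 > -4) — not an equilibrium.
(Confess, Quiet): Ivan prefers Quiet (2 > -3) — not an equilibrium.
(Confess, Confess): Jia prefers Quiet (4 > 0) — not an equilibrium.

(Quiet, Quiet)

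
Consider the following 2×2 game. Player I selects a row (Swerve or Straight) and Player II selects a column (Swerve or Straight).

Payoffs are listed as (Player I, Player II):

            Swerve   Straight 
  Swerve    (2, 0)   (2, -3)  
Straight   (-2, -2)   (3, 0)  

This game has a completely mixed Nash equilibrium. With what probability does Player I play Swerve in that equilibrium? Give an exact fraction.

2/5

Let p be the probability that Player I plays Swerve. In a completely mixed equilibrium, Player II must be indifferent between Swerve and Straight.
Player II's expected payoff from Swerve is −2(1−p); from Straight it is −3p.
Setting these equal: 2p − 2 = −3p, so p = 2/5.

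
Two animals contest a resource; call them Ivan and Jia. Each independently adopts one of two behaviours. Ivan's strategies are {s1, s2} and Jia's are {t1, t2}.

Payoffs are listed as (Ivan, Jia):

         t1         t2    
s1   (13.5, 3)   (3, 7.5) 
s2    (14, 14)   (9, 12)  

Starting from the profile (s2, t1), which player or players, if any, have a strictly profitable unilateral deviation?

Ivan at (s2, t1) earns 14; deviating to s1 yields 13.5 — not better.
Jia earns 14; deviating to t2 yields 12 — not better.
Neither player can strictly improve; the profile is a Nash equilibrium.

Neither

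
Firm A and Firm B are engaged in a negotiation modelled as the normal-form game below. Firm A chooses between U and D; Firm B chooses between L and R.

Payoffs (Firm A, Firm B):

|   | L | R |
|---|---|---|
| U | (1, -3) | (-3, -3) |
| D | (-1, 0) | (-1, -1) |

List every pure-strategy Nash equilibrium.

(U, L)

(U, L): Firm A gets 1 ≥ -1 from D, and Firm B gets -3 ≥ -3 from R — Nash equilibrium.
(U, R): Firm A prefers D (-1 > -3) — not an equilibrium.
(D, L): Firm A prefers U (1 > -1) — not an equilibrium.
(D, R): Firm B prefers L (0 > -1) — not an equilibrium.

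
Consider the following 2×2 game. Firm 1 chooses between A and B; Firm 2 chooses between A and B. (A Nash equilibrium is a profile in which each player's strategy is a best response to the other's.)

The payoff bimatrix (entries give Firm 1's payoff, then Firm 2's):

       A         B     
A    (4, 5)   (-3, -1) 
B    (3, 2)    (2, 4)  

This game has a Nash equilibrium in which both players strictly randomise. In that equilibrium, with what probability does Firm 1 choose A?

1/4

Let r be the probability that Firm 1 plays A. In a completely mixed equilibrium, Firm 2 must be indifferent between A and B.
Firm 2's expected payoff from A is 5r + 2(1−r); from B it is −r + 4(1−r).
Setting these equal: 3r + 2 = −5r + 4, so r = 1/4.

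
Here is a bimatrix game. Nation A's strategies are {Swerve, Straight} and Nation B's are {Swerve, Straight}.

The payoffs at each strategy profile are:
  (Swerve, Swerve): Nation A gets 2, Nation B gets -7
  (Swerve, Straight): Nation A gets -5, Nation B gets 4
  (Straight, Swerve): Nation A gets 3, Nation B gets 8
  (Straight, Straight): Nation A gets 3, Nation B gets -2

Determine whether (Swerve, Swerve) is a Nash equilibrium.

No

At (Swerve, Swerve), Nation A earns 2; switching to Straight would give 3, so Nation A would deviate.
Nation B earns -7; switching to Straight would give 4, so Nation B would deviate.
Since at least one player can profitably deviate, this is not a Nash equilibrium.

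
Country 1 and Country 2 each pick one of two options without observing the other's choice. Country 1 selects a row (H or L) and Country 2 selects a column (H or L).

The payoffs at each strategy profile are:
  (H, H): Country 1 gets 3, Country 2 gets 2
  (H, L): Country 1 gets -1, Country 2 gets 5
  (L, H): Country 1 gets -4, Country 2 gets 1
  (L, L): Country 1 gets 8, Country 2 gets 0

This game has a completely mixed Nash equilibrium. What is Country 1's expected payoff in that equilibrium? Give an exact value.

First find q, the probability Country 2 plays H, from Country 1's indifference between H and L: 3q − (1−q) = −4q + 8(1−q), giving q = 9/16.
Since Country 1 is indifferent in equilibrium, Country 1's expected payoff equals the payoff from either row against (9/16, 7/16). Using H: 3(9/16) − (7/16) = 5/4.

5/4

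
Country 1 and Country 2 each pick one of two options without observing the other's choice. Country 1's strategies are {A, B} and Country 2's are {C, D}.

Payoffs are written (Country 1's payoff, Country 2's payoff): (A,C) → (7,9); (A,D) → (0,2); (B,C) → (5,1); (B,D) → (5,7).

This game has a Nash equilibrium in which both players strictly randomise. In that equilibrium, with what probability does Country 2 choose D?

2/7

Let q be the probability that Country 2 plays C. In a completely mixed equilibrium, Country 1 must be indifferent between A and B.
Country 1's expected payoff from A is 7q; from B it is 5q + 5(1−q).
Setting these equal: 7q = 5, so q = 5/7.
Therefore Country 2 plays D with probability 1 − 5/7 = 2/7.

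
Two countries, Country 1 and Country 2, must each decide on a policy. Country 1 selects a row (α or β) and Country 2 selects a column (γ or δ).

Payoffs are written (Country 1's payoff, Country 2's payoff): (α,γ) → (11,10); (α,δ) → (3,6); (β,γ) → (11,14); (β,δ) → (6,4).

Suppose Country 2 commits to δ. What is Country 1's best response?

Against δ, Country 1 earns 3 from α and 6 from β.
So β is the best response.

β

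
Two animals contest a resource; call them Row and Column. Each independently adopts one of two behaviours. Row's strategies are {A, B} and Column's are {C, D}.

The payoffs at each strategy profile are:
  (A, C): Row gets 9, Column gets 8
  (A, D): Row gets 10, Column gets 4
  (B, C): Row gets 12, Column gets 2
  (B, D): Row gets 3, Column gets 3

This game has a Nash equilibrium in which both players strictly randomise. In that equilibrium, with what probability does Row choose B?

4/5

Let p be the probability that Row plays A. In a completely mixed equilibrium, Column must be indifferent between C and D.
Column's expected payoff from C is 8p + 2(1−p); from D it is 4p + 3(1−p).
Setting these equal: 6p + 2 = p + 3, so p = 1/5.
Therefore Row plays B with probability 1 − 1/5 = 4/5.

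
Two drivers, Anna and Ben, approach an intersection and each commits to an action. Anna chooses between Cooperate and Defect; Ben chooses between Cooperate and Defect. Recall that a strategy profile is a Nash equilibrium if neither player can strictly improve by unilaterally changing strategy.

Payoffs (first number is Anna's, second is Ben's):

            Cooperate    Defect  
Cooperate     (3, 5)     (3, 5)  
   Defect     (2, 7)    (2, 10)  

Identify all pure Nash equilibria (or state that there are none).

(Cooperate, Cooperate): Anna gets 3 ≥ 2 from Defect, and Ben gets 5 ≥ 5 from Defect — Nash equilibrium.
(Cooperate, Defect): Anna gets 3 ≥ 2 from Defect, and Ben gets 5 ≥ 5 from Cooperate — Nash equilibrium.
(Defect, Cooperate): Anna prefers Cooperate (3 > 2); Ben prefers Defect (10 > 7) — not an equilibrium.
(Defect, Defect): Anna prefers Cooperate (3 > 2) — not an equilibrium.

(Cooperate, Cooperate) and (Cooperate, Defect)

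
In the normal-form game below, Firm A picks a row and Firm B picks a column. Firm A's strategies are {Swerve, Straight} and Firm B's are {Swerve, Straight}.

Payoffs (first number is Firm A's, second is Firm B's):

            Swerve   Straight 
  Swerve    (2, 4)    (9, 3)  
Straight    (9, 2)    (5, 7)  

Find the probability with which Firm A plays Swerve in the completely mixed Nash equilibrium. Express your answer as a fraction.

5/6

Let p be the probability that Firm A plays Swerve. In a completely mixed equilibrium, Firm B must be indifferent between Swerve and Straight.
Firm B's expected payoff from Swerve is 4p + 2(1−p); from Straight it is 3p + 7(1−p).
Setting these equal: 2p + 2 = −4p + 7, so p = 5/6.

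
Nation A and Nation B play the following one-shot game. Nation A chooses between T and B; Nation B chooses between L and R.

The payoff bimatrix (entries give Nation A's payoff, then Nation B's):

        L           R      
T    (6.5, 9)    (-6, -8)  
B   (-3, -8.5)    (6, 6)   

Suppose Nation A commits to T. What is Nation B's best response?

L

Against T, Nation B earns 9 from L and -8 from R.
So L is the best response.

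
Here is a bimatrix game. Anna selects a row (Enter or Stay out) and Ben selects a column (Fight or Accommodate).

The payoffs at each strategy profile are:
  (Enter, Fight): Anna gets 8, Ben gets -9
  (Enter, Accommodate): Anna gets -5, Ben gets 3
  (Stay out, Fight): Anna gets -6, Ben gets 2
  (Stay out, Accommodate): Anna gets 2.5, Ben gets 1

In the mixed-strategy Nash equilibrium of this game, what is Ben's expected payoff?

15/13

First find p, the probability Anna plays Enter, from Ben's indifference between Fight and Accommodate: −9p + 2(1−p) = 3p + (1−p), giving p = 1/13.
Since Ben is indifferent in equilibrium, Ben's expected payoff equals the payoff from either column against (1/13, 12/13). Using Fight: −9(1/13) + 2(12/13) = 15/13.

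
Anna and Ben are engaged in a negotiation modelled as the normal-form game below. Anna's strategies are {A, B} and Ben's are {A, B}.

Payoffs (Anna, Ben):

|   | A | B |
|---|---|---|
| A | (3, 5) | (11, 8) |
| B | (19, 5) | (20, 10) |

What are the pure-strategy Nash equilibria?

(A, A): Anna prefers B (19 > 3); Ben prefers B (8 > 5) — not an equilibrium.
(A, B): Anna prefers B (20 > 11) — not an equilibrium.
(B, A): Ben prefers B (10 > 5) — not an equilibrium.
(B, B): Anna gets 20 ≥ 11 from A, and Ben gets 10 ≥ 5 from A — Nash equilibrium.

(B, B)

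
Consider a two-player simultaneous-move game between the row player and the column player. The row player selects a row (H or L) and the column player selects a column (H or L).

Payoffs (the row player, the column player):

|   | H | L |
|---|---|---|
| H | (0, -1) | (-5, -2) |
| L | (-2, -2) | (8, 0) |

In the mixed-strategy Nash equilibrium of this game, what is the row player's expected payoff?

-2/3

First find y, the probability the column player plays H, from the row player's indifference between H and L: −5(1−y) = −2y + 8(1−y), giving y = 13/15.
Since the row player is indifferent in equilibrium, the row player's expected payoff equals the payoff from either row against (13/15, 2/15). Using H: −5(2/15) = -2/3.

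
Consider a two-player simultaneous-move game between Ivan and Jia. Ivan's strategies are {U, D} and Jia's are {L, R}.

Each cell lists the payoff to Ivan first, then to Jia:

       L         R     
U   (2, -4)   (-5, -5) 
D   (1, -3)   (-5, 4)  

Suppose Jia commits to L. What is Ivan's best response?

Against L, Ivan earns 2 from U and 1 from D.
So U is the best response.

U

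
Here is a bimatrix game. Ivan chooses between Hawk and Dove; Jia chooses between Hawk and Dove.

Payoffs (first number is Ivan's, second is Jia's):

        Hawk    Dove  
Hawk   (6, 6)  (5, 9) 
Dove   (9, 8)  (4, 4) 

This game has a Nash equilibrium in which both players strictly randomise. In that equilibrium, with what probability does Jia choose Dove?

3/4

Let y be the probability that Jia plays Hawk. In a completely mixed equilibrium, Ivan must be indifferent between Hawk and Dove.
Ivan's expected payoff from Hawk is 6y + 5(1−y); from Dove it is 9y + 4(1−y).
Setting these equal: y + 5 = 5y + 4, so y = 1/4.
Therefore Jia plays Dove with probability 1 − 1/4 = 3/4.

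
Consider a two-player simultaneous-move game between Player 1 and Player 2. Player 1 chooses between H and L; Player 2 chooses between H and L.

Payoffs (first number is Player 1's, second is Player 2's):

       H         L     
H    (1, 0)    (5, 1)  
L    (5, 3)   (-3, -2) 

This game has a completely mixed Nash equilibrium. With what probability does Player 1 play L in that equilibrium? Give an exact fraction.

1/6

Let p be the probability that Player 1 plays H. In a completely mixed equilibrium, Player 2 must be indifferent between H and L.
Player 2's expected payoff from H is 3(1−p); from L it is p − 2(1−p).
Setting these equal: −3p + 3 = 3p − 2, so p = 5/6.
Therefore Player 1 plays L with probability 1 − 5/6 = 1/6.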